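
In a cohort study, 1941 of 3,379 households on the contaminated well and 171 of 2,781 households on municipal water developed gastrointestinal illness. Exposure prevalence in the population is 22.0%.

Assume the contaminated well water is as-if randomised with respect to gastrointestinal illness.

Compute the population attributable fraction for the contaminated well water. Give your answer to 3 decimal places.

p₁ = P(outcome | exposed) = 1941/3379 = 0.57443
p₀ = P(outcome | unexposed) = 171/2781 = 0.061489
Overall risk P(Y=1) = π·p₁ + (1−π)·p₀ = 0.22×0.57443 + 0.78×0.061489 = 0.17434.
Under exogeneity, PAF = [P(Y=1) − p₀] / P(Y=1).
PAF = (0.17434 − 0.061489) / 0.17434 ≈ 0.6473

PAF ≈ 0.647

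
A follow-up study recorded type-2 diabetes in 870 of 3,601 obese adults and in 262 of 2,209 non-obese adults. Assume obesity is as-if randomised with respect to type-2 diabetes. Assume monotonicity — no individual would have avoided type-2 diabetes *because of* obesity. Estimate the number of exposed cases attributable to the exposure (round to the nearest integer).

about 443 cases

p₁ = P(outcome | exposed) = 870/3601 = 0.2416
p₀ = P(outcome | unexposed) = 262/2209 = 0.11861
PN = (p₁ − p₀)/p₁ = (0.2416 − 0.11861) / 0.2416 ≈ 0.50908.
Attributable cases ≈ PN × (exposed cases) = 0.50908 × 870 ≈ 442.90.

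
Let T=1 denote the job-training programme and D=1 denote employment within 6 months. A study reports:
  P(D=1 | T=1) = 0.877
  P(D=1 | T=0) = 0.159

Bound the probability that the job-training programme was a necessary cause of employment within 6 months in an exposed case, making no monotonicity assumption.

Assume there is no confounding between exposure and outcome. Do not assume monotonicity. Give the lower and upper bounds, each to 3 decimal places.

0.819 ≤ PN ≤ 0.959

Let p₁ = 0.877, p₀ = 0.159.
Under exogeneity alone the bounds on PN are max{0,(p₁−p₀)/p₁} ≤ PN ≤ min{1,(1−p₀)/p₁}.
  lower = (p₁ − p₀)/p₁ = 0.718 / 0.877 ≈ 0.8187
  upper = min{1, (1 − p₀)/p₁} = 0.841 / 0.877 ≈ 0.9590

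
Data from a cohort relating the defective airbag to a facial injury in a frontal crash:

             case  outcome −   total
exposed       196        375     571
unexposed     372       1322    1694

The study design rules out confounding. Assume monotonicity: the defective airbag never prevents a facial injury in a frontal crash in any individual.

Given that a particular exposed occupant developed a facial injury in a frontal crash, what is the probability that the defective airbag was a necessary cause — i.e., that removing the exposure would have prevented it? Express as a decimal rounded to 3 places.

PN ≈ 0.360

p₁ = P(outcome | exposed) = 196/571 = 0.34326
p₀ = P(outcome | unexposed) = 372/1694 = 0.2196
Under exogeneity and monotonicity, PN = (p₁ − p₀)/p₁.
PN = (0.34326 − 0.2196) / 0.34326 ≈ 0.3603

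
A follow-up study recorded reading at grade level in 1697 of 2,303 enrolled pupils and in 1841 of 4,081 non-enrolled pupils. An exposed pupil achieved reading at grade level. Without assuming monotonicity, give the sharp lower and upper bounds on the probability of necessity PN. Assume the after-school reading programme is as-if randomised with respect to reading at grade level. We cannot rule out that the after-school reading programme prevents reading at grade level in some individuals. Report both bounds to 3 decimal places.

p₁ = P(outcome | exposed) = 1697/2303 = 0.73686
p₀ = P(outcome | unexposed) = 1841/4081 = 0.45111
Under exogeneity alone the bounds on PN are max{0,(p₁−p₀)/p₁} ≤ PN ≤ min{1,(1−p₀)/p₁}.
  lower = (p₁ − p₀)/p₁ = 0.28575 / 0.73686 ≈ 0.3878
  upper = min{1, (1 − p₀)/p₁} = 0.54889 / 0.73686 ≈ 0.7449

0.388 ≤ PN ≤ 0.745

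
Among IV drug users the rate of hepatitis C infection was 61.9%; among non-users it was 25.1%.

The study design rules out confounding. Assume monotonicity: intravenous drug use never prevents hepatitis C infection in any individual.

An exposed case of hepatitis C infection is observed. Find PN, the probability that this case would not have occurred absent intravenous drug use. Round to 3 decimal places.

p₁ = 0.619, p₀ = 0.251.
Under exogeneity and monotonicity, PN = (p₁ − p₀) / p₁.
PN = (0.619 − 0.251) / 0.619 = 0.368 / 0.619 ≈ 0.5945

PN ≈ 0.595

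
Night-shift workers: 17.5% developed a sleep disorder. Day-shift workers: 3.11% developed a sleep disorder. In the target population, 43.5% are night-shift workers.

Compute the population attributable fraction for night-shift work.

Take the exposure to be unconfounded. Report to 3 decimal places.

PAF ≈ 0.668

p₁ = 0.175, p₀ = 0.0311.
Overall risk P(Y=1) = π·p₁ + (1−π)·p₀ = 0.435×0.175 + 0.565×0.0311 = 0.093696.
Under exogeneity, PAF = [P(Y=1) − p₀] / P(Y=1).
PAF = (0.093696 − 0.0311) / 0.093696 ≈ 0.6681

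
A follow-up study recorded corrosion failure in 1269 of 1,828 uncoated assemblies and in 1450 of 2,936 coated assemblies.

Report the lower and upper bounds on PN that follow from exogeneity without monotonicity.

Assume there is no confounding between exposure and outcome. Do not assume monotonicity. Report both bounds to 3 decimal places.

p₁ = P(outcome | exposed) = 1269/1828 = 0.6942
p₀ = P(outcome | unexposed) = 1450/2936 = 0.49387
Under exogeneity alone the bounds on PN are max{0,(p₁−p₀)/p₁} ≤ PN ≤ min{1,(1−p₀)/p₁}.
  lower = (p₁ − p₀)/p₁ = 0.20033 / 0.6942 ≈ 0.2886
  upper = min{1, (1 − p₀)/p₁} = 0.50613 / 0.6942 ≈ 0.7291

0.289 ≤ PN ≤ 0.729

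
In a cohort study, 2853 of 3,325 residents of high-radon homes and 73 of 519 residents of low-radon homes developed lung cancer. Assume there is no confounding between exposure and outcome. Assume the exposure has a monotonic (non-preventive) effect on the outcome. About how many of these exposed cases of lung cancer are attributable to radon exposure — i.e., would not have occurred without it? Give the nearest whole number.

p₁ = P(outcome | exposed) = 2853/3325 = 0.85805
p₀ = P(outcome | unexposed) = 73/519 = 0.14066
PN = (p₁ − p₀)/p₁ = (0.85805 − 0.14066) / 0.85805 ≈ 0.83607.
Attributable cases ≈ PN × (exposed cases) = 0.83607 × 2853 ≈ 2385.32.

about 2385 cases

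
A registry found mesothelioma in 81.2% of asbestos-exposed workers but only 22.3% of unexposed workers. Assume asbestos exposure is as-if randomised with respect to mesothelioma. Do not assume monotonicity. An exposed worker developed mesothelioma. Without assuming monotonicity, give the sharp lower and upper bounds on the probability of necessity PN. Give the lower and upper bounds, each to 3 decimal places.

0.725 ≤ PN ≤ 0.957

p₁ = 0.812, p₀ = 0.223.
Under exogeneity alone the bounds on PN are max{0,(p₁−p₀)/p₁} ≤ PN ≤ min{1,(1−p₀)/p₁}.
  lower = (p₁ − p₀)/p₁ = 0.589 / 0.812 ≈ 0.7254
  upper = min{1, (1 − p₀)/p₁} = 0.777 / 0.812 ≈ 0.9569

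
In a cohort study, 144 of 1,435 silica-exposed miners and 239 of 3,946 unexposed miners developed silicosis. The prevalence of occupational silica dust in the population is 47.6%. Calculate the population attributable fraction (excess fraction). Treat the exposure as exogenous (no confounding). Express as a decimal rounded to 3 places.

p₁ = P(outcome | exposed) = 144/1435 = 0.10035
p₀ = P(outcome | unexposed) = 239/3946 = 0.060568
Overall risk P(Y=1) = π·p₁ + (1−π)·p₀ = 0.476×0.10035 + 0.524×0.060568 = 0.079503.
Under exogeneity, PAF = [P(Y=1) − p₀] / P(Y=1).
PAF = (0.079503 − 0.060568) / 0.079503 ≈ 0.2382

PAF ≈ 0.238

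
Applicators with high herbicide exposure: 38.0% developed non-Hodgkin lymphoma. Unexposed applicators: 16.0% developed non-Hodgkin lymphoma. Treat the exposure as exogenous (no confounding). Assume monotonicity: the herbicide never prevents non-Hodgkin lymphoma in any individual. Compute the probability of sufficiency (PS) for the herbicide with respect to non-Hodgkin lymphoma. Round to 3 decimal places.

PS ≈ 0.262

p₁ = 0.38, p₀ = 0.16.
Under exogeneity and monotonicity, PS = (p₁ − p₀) / (1 − p₀).
PS = (0.38 − 0.16) / (1 − 0.16) = 0.22 / 0.84 ≈ 0.2619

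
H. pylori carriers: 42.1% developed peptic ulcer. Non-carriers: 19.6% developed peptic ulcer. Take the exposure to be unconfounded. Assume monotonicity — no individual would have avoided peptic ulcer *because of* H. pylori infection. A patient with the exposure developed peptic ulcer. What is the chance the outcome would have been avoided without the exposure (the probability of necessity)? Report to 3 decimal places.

PN ≈ 0.534

p₁ = 0.421, p₀ = 0.196.
Under exogeneity and monotonicity, PN = (p₁ − p₀) / p₁.
PN = (0.421 − 0.196) / 0.421 = 0.225 / 0.421 ≈ 0.5344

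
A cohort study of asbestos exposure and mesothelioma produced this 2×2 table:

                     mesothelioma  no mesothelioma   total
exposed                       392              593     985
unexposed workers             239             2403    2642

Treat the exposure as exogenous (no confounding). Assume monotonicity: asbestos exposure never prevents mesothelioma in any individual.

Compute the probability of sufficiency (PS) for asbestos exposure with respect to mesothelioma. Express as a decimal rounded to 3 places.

PS ≈ 0.338

p₁ = P(outcome | exposed) = 392/985 = 0.39797
p₀ = P(outcome | unexposed) = 239/2642 = 0.090462
Under exogeneity and monotonicity, PS = (p₁ − p₀) / (1 − p₀).
PS = (0.39797 − 0.090462) / (1 − 0.090462) = 0.30751 / 0.90954 ≈ 0.3381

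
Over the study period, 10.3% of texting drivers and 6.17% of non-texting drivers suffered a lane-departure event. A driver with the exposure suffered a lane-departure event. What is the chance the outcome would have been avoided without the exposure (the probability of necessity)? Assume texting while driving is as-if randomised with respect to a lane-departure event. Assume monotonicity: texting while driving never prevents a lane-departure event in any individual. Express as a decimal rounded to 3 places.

p₁ = 0.103, p₀ = 0.0617.
Under exogeneity and monotonicity, PN = (p₁ − p₀) / p₁.
PN = (0.103 − 0.0617) / 0.103 = 0.0413 / 0.103 ≈ 0.4010

PN ≈ 0.401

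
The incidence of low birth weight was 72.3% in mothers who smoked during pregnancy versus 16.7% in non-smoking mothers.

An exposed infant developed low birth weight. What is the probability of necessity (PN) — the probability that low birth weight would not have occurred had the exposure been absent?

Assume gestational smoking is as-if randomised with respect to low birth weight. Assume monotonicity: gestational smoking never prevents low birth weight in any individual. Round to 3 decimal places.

PN ≈ 0.769

p₁ = 0.723, p₀ = 0.167.
Under exogeneity and monotonicity, PN = (p₁ − p₀) / p₁.
PN = (0.723 − 0.167) / 0.723 = 0.556 / 0.723 ≈ 0.7690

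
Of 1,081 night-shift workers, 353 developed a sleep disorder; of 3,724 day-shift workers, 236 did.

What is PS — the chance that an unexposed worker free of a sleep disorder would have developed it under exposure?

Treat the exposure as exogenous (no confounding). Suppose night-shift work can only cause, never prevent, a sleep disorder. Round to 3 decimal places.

PS ≈ 0.281

p₁ = P(outcome | exposed) = 353/1081 = 0.32655
p₀ = P(outcome | unexposed) = 236/3724 = 0.063373
Under exogeneity and monotonicity, PS = (p₁ − p₀) / (1 − p₀).
PS = (0.32655 − 0.063373) / (1 − 0.063373) = 0.26318 / 0.93663 ≈ 0.2810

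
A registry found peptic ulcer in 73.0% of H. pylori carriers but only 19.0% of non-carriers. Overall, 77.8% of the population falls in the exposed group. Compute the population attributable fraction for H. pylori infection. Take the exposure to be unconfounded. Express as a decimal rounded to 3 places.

p₁ = 0.73, p₀ = 0.19.
Overall risk P(Y=1) = π·p₁ + (1−π)·p₀ = 0.778×0.73 + 0.222×0.19 = 0.61012.
Under exogeneity, PAF = [P(Y=1) − p₀] / P(Y=1).
PAF = (0.61012 − 0.19) / 0.61012 ≈ 0.6886

PAF ≈ 0.689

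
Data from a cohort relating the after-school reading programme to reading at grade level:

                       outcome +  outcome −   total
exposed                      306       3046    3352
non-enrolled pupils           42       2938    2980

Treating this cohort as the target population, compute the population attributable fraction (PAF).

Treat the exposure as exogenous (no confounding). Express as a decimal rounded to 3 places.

PAF ≈ 0.744

p₁ = P(outcome | exposed) = 306/3352 = 0.091289
p₀ = P(outcome | unexposed) = 42/2980 = 0.014094
Exposure prevalence π = 3352/6332 = 0.52937; overall risk P(Y=1) = 0.054959.
Under exogeneity, PAF = [P(Y=1) − p₀]/P(Y=1).
PAF = (0.054959 − 0.014094) / 0.054959 ≈ 0.7436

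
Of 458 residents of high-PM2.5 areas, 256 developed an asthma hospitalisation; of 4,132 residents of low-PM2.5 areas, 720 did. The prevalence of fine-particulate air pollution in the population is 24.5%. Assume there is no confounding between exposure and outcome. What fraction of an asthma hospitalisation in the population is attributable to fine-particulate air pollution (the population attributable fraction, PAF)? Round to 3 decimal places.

p₁ = P(outcome | exposed) = 256/458 = 0.55895
p₀ = P(outcome | unexposed) = 720/4132 = 0.17425
Overall risk P(Y=1) = π·p₁ + (1−π)·p₀ = 0.245×0.55895 + 0.755×0.17425 = 0.2685.
Under exogeneity, PAF = [P(Y=1) − p₀] / P(Y=1).
PAF = (0.2685 − 0.17425) / 0.2685 ≈ 0.3510

PAF ≈ 0.351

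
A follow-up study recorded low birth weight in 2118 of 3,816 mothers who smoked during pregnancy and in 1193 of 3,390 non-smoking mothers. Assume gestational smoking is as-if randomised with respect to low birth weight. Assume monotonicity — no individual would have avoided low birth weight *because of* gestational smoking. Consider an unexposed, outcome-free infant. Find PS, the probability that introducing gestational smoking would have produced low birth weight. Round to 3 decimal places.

p₁ = P(outcome | exposed) = 2118/3816 = 0.55503
p₀ = P(outcome | unexposed) = 1193/3390 = 0.35192
Under exogeneity and monotonicity, PS = (p₁ − p₀) / (1 − p₀).
PS = (0.55503 − 0.35192) / (1 − 0.35192) = 0.20311 / 0.64808 ≈ 0.3134

PS ≈ 0.313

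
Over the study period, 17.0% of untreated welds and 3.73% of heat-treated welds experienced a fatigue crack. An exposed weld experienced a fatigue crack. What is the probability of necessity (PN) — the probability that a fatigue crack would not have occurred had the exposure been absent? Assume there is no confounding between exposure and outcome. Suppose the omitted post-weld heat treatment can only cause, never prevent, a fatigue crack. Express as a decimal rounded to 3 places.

PN ≈ 0.781

p₁ = 0.17, p₀ = 0.0373.
Under exogeneity and monotonicity, PN = (p₁ − p₀) / p₁.
PN = (0.17 − 0.0373) / 0.17 = 0.1327 / 0.17 ≈ 0.7806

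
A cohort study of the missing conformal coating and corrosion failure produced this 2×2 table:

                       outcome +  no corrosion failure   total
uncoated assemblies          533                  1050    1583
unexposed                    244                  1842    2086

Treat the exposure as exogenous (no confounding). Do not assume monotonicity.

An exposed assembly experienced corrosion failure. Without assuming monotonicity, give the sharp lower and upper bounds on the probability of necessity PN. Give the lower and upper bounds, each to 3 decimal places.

0.653 ≤ PN ≤ 1.000

p₁ = P(outcome | exposed) = 533/1583 = 0.3367
p₀ = P(outcome | unexposed) = 244/2086 = 0.11697
Under exogeneity alone the bounds on PN are max{0,(p₁−p₀)/p₁} ≤ PN ≤ min{1,(1−p₀)/p₁}.
  lower = (p₁ − p₀)/p₁ = 0.21973 / 0.3367 ≈ 0.6526
  upper = min{1, (1 − p₀)/p₁} = 0.88303 / 0.3367 ≈ 2.6226 → capped at 1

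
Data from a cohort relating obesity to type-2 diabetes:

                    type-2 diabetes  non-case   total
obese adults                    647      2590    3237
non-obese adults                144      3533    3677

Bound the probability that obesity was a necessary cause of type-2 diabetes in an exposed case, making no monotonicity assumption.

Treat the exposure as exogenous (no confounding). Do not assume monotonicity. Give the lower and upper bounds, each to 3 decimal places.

p₁ = P(outcome | exposed) = 647/3237 = 0.19988
p₀ = P(outcome | unexposed) = 144/3677 = 0.039162
Under exogeneity alone the bounds on PN are max{0,(p₁−p₀)/p₁} ≤ PN ≤ min{1,(1−p₀)/p₁}.
  lower = (p₁ − p₀)/p₁ = 0.16071 / 0.19988 ≈ 0.8041
  upper = min{1, (1 − p₀)/p₁} = 0.96084 / 0.19988 ≈ 4.8072 → capped at 1

0.804 ≤ PN ≤ 1.000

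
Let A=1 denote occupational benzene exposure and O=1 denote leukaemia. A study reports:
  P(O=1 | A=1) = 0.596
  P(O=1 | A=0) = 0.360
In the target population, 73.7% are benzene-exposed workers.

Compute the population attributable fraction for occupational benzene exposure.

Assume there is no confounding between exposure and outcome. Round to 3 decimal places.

Let p₁ = 0.596, p₀ = 0.36.
Overall risk P(Y=1) = π·p₁ + (1−π)·p₀ = 0.737×0.596 + 0.263×0.36 = 0.53393.
Under exogeneity, PAF = [P(Y=1) − p₀] / P(Y=1).
PAF = (0.53393 − 0.36) / 0.53393 ≈ 0.3258

PAF ≈ 0.326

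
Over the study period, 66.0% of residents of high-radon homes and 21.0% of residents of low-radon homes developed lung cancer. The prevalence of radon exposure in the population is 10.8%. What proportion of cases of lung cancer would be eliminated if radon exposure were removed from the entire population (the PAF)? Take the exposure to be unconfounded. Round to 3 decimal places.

p₁ = 0.66, p₀ = 0.21.
Overall risk P(Y=1) = π·p₁ + (1−π)·p₀ = 0.108×0.66 + 0.892×0.21 = 0.2586.
Under exogeneity, PAF = [P(Y=1) − p₀] / P(Y=1).
PAF = (0.2586 − 0.21) / 0.2586 ≈ 0.1879

PAF ≈ 0.188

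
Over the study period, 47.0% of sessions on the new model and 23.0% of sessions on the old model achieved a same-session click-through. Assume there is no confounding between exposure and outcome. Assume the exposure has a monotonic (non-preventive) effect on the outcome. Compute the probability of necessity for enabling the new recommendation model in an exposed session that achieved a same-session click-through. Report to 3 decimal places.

p₁ = 0.47, p₀ = 0.23.
Under exogeneity and monotonicity, PN = (p₁ − p₀) / p₁.
PN = (0.47 − 0.23) / 0.47 = 0.24 / 0.47 ≈ 0.5106

PN ≈ 0.511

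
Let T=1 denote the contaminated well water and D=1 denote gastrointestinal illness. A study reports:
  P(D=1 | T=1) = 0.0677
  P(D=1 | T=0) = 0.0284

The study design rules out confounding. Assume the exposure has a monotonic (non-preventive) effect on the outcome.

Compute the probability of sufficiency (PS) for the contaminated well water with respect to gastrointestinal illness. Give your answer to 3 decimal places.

Let p₁ = 0.0677, p₀ = 0.0284.
Under exogeneity and monotonicity, PS = (p₁ − p₀) / (1 − p₀).
PS = (0.0677 − 0.0284) / (1 − 0.0284) = 0.0393 / 0.9716 ≈ 0.0404

PS ≈ 0.040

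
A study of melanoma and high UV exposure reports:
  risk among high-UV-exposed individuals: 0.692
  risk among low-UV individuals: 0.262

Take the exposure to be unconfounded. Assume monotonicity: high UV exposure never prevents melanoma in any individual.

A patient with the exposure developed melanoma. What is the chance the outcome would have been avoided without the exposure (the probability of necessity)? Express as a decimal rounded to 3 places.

Let p₁ = 0.692, p₀ = 0.262.
Under exogeneity and monotonicity, PN = (p₁ − p₀) / p₁.
PN = (0.692 − 0.262) / 0.692 = 0.43 / 0.692 ≈ 0.6214

PN ≈ 0.621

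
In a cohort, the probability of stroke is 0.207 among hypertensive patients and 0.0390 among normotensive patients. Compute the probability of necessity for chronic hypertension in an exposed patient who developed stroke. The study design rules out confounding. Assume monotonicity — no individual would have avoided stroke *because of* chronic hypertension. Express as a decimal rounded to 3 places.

PN ≈ 0.812

Let p₁ = 0.207, p₀ = 0.039.
Under exogeneity and monotonicity, PN = (p₁ − p₀) / p₁.
PN = (0.207 − 0.039) / 0.207 = 0.168 / 0.207 ≈ 0.8116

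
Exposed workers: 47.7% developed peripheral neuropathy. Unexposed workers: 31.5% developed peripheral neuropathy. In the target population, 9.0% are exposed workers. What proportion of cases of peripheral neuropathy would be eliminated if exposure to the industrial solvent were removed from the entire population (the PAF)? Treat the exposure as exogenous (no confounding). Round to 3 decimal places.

p₁ = 0.477, p₀ = 0.315.
Overall risk P(Y=1) = π·p₁ + (1−π)·p₀ = 0.09×0.477 + 0.91×0.315 = 0.32958.
Under exogeneity, PAF = [P(Y=1) − p₀] / P(Y=1).
PAF = (0.32958 − 0.315) / 0.32958 ≈ 0.0442

PAF ≈ 0.044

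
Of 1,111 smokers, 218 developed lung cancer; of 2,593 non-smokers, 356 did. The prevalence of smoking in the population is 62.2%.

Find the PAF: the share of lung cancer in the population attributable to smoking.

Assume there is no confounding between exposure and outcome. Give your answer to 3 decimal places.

p₁ = P(outcome | exposed) = 218/1111 = 0.19622
p₀ = P(outcome | unexposed) = 356/2593 = 0.13729
Overall risk P(Y=1) = π·p₁ + (1−π)·p₀ = 0.622×0.19622 + 0.378×0.13729 = 0.17395.
Under exogeneity, PAF = [P(Y=1) − p₀] / P(Y=1).
PAF = (0.17395 − 0.13729) / 0.17395 ≈ 0.2107

PAF ≈ 0.211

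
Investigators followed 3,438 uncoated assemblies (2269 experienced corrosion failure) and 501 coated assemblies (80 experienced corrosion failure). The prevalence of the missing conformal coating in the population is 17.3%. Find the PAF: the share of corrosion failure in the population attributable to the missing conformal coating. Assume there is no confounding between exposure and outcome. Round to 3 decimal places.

p₁ = P(outcome | exposed) = 2269/3438 = 0.65998
p₀ = P(outcome | unexposed) = 80/501 = 0.15968
Overall risk P(Y=1) = π·p₁ + (1−π)·p₀ = 0.173×0.65998 + 0.827×0.15968 = 0.24623.
Under exogeneity, PAF = [P(Y=1) − p₀] / P(Y=1).
PAF = (0.24623 − 0.15968) / 0.24623 ≈ 0.3515

PAF ≈ 0.352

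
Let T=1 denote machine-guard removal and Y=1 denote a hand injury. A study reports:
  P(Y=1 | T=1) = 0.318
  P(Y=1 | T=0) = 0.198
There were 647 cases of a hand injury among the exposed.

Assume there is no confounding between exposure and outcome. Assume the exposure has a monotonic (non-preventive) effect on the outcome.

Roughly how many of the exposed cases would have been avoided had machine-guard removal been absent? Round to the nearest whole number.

Let p₁ = 0.318, p₀ = 0.198.
PN = (p₁ − p₀)/p₁ = (0.318 − 0.198) / 0.318 ≈ 0.37736.
Attributable cases ≈ PN × (exposed cases) = 0.37736 × 647 ≈ 244.15.

about 244 cases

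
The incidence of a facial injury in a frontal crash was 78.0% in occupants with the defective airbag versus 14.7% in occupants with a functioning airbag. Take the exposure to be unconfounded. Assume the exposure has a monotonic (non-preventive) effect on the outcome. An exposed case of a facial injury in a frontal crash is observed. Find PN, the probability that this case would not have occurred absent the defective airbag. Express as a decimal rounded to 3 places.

p₁ = 0.78, p₀ = 0.147.
Under exogeneity and monotonicity, PN = (p₁ − p₀) / p₁.
PN = (0.78 − 0.147) / 0.78 = 0.633 / 0.78 ≈ 0.8115

PN ≈ 0.812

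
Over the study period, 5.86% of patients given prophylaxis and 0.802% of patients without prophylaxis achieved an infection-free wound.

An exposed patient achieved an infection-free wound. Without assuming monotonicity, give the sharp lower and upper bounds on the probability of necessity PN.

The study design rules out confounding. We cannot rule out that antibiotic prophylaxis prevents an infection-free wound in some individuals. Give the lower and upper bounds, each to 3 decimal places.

p₁ = 0.0586, p₀ = 0.00802.
Under exogeneity alone the bounds on PN are max{0,(p₁−p₀)/p₁} ≤ PN ≤ min{1,(1−p₀)/p₁}.
  lower = (p₁ − p₀)/p₁ = 0.05058 / 0.0586 ≈ 0.8631
  upper = min{1, (1 − p₀)/p₁} = 0.99198 / 0.0586 ≈ 16.9280 → capped at 1

0.863 ≤ PN ≤ 1.000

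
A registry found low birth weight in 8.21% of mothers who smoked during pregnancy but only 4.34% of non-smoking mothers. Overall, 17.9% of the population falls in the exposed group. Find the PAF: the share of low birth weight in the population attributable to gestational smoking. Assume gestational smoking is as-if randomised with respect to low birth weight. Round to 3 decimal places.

PAF ≈ 0.138

p₁ = 0.0821, p₀ = 0.0434.
Overall risk P(Y=1) = π·p₁ + (1−π)·p₀ = 0.179×0.0821 + 0.821×0.0434 = 0.050327.
Under exogeneity, PAF = [P(Y=1) − p₀] / P(Y=1).
PAF = (0.050327 − 0.0434) / 0.050327 ≈ 0.1376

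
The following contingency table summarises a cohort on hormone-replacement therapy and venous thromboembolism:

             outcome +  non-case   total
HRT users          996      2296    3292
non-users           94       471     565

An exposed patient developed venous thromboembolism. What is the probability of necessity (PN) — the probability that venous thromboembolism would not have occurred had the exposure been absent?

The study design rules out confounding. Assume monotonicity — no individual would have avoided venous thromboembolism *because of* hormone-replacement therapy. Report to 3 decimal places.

PN ≈ 0.450

p₁ = P(outcome | exposed) = 996/3292 = 0.30255
p₀ = P(outcome | unexposed) = 94/565 = 0.16637
Under exogeneity and monotonicity, PN = (p₁ − p₀)/p₁.
PN = (0.30255 − 0.16637) / 0.30255 ≈ 0.4501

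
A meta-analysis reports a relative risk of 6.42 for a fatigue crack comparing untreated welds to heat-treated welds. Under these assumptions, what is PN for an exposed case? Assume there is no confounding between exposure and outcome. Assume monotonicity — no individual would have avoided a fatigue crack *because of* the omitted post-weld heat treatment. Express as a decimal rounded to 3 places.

PN ≈ 0.844

Under exogeneity and monotonicity, PN = (RR − 1) / RR = 1 − 1/RR.
PN = (6.42 − 1) / 6.42 = 5.42 / 6.42 ≈ 0.8442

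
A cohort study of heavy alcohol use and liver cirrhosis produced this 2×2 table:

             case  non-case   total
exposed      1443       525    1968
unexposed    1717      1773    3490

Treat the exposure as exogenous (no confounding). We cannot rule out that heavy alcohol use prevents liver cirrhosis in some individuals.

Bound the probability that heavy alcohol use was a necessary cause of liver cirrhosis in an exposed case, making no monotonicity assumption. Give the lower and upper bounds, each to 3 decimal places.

0.329 ≤ PN ≤ 0.693

p₁ = P(outcome | exposed) = 1443/1968 = 0.73323
p₀ = P(outcome | unexposed) = 1717/3490 = 0.49198
Under exogeneity alone the bounds on PN are max{0,(p₁−p₀)/p₁} ≤ PN ≤ min{1,(1−p₀)/p₁}.
  lower = (p₁ − p₀)/p₁ = 0.24125 / 0.73323 ≈ 0.3290
  upper = min{1, (1 − p₀)/p₁} = 0.50802 / 0.73323 ≈ 0.6929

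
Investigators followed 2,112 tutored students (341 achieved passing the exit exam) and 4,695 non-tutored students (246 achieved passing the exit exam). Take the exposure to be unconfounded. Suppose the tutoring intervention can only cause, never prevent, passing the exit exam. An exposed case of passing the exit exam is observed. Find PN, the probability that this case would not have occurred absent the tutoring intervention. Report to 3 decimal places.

p₁ = P(outcome | exposed) = 341/2112 = 0.16146
p₀ = P(outcome | unexposed) = 246/4695 = 0.052396
Under exogeneity and monotonicity, PN = (p₁ − p₀) / p₁.
PN = (0.16146 − 0.052396) / 0.16146 = 0.10906 / 0.16146 ≈ 0.6755

PN ≈ 0.675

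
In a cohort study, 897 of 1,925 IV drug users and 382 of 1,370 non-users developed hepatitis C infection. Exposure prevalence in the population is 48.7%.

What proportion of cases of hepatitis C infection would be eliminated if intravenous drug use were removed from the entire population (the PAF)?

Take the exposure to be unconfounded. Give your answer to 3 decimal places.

PAF ≈ 0.246

p₁ = P(outcome | exposed) = 897/1925 = 0.46597
p₀ = P(outcome | unexposed) = 382/1370 = 0.27883
Overall risk P(Y=1) = π·p₁ + (1−π)·p₀ = 0.487×0.46597 + 0.513×0.27883 = 0.36997.
Under exogeneity, PAF = [P(Y=1) − p₀] / P(Y=1).
PAF = (0.36997 − 0.27883) / 0.36997 ≈ 0.2463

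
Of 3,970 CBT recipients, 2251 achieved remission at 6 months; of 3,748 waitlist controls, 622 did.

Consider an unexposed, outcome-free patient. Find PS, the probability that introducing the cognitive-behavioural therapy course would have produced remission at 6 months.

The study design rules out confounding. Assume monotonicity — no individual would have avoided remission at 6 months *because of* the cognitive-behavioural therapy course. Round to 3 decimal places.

p₁ = P(outcome | exposed) = 2251/3970 = 0.567
p₀ = P(outcome | unexposed) = 622/3748 = 0.16596
Under exogeneity and monotonicity, PS = (p₁ − p₀) / (1 − p₀).
PS = (0.567 − 0.16596) / (1 − 0.16596) = 0.40105 / 0.83404 ≈ 0.4808

PS ≈ 0.481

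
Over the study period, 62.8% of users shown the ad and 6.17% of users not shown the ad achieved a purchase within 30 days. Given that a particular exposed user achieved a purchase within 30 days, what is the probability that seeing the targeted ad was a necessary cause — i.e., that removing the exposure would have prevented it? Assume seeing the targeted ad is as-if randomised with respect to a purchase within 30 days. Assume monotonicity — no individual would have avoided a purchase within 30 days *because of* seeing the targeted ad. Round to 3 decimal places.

PN ≈ 0.902

p₁ = 0.628, p₀ = 0.0617.
Under exogeneity and monotonicity, PN = (p₁ − p₀) / p₁.
PN = (0.628 − 0.0617) / 0.628 = 0.5663 / 0.628 ≈ 0.9018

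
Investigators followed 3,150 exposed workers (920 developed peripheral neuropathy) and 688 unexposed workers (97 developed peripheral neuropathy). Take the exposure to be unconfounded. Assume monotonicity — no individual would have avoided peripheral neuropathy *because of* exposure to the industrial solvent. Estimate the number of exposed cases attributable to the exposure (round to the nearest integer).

about 476 cases

p₁ = P(outcome | exposed) = 920/3150 = 0.29206
p₀ = P(outcome | unexposed) = 97/688 = 0.14099
PN = (p₁ − p₀)/p₁ = (0.29206 − 0.14099) / 0.29206 ≈ 0.51727.
Attributable cases ≈ PN × (exposed cases) = 0.51727 × 920 ≈ 475.89.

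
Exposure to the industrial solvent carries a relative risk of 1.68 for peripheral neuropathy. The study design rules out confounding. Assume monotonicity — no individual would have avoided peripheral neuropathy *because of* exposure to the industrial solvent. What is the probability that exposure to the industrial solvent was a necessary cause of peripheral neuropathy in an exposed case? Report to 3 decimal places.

Under exogeneity and monotonicity, PN = (RR − 1) / RR = 1 − 1/RR.
PN = (1.68 − 1) / 1.68 = 0.68 / 1.68 ≈ 0.4048

PN ≈ 0.405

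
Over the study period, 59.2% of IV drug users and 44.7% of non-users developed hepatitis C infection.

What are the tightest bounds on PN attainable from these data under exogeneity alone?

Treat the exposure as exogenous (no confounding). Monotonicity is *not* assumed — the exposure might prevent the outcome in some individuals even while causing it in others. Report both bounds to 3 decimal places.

0.245 ≤ PN ≤ 0.934

p₁ = 0.592, p₀ = 0.447.
Under exogeneity alone the bounds on PN are max{0,(p₁−p₀)/p₁} ≤ PN ≤ min{1,(1−p₀)/p₁}.
  lower = (p₁ − p₀)/p₁ = 0.145 / 0.592 ≈ 0.2449
  upper = min{1, (1 − p₀)/p₁} = 0.553 / 0.592 ≈ 0.9341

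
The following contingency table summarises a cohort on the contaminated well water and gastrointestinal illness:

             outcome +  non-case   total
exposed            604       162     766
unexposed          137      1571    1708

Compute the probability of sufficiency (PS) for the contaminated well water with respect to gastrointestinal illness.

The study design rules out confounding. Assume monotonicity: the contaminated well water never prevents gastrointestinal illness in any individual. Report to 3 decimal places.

p₁ = P(outcome | exposed) = 604/766 = 0.78851
p₀ = P(outcome | unexposed) = 137/1708 = 0.080211
Under exogeneity and monotonicity, PS = (p₁ − p₀)/(1 − p₀).
PS = (0.78851 − 0.080211) / 0.91979 ≈ 0.7701

PS ≈ 0.770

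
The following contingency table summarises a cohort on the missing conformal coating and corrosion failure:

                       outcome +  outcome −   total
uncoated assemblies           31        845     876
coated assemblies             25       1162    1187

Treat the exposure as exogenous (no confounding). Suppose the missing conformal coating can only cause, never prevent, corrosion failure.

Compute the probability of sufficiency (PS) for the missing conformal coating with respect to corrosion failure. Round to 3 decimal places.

p₁ = P(outcome | exposed) = 31/876 = 0.035388
p₀ = P(outcome | unexposed) = 25/1187 = 0.021061
Under exogeneity and monotonicity, PS = (p₁ − p₀) / (1 − p₀).
PS = (0.035388 − 0.021061) / (1 − 0.021061) = 0.014327 / 0.97894 ≈ 0.0146

PS ≈ 0.015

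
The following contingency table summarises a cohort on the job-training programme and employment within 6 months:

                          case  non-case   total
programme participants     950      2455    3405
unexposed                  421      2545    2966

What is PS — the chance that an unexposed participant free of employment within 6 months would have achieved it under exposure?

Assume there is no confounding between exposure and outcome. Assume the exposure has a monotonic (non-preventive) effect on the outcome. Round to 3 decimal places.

PS ≈ 0.160

p₁ = P(outcome | exposed) = 950/3405 = 0.279
p₀ = P(outcome | unexposed) = 421/2966 = 0.14194
Under exogeneity and monotonicity, PS = (p₁ − p₀)/(1 − p₀).
PS = (0.279 − 0.14194) / 0.85806 ≈ 0.1597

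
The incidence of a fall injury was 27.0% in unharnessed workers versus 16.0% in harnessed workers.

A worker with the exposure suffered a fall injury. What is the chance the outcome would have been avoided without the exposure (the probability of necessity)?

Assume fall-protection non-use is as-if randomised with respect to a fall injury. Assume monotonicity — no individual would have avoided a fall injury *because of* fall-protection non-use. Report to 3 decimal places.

p₁ = 0.27, p₀ = 0.16.
Under exogeneity and monotonicity, PN = (p₁ − p₀) / p₁.
PN = (0.27 − 0.16) / 0.27 = 0.11 / 0.27 ≈ 0.4074

PN ≈ 0.407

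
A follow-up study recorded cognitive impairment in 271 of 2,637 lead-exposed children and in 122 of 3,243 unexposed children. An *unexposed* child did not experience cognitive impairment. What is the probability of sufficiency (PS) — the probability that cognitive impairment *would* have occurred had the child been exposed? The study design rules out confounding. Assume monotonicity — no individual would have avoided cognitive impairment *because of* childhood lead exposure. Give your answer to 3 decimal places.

p₁ = P(outcome | exposed) = 271/2637 = 0.10277
p₀ = P(outcome | unexposed) = 122/3243 = 0.037619
Under exogeneity and monotonicity, PS = (p₁ − p₀) / (1 − p₀).
PS = (0.10277 − 0.037619) / (1 − 0.037619) = 0.065149 / 0.96238 ≈ 0.0677

PS ≈ 0.068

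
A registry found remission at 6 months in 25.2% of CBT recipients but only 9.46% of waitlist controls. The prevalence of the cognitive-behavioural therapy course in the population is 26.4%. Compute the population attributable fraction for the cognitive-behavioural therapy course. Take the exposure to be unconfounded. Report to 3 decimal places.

p₁ = 0.252, p₀ = 0.0946.
Overall risk P(Y=1) = π·p₁ + (1−π)·p₀ = 0.264×0.252 + 0.736×0.0946 = 0.13615.
Under exogeneity, PAF = [P(Y=1) − p₀] / P(Y=1).
PAF = (0.13615 − 0.0946) / 0.13615 ≈ 0.3052

PAF ≈ 0.305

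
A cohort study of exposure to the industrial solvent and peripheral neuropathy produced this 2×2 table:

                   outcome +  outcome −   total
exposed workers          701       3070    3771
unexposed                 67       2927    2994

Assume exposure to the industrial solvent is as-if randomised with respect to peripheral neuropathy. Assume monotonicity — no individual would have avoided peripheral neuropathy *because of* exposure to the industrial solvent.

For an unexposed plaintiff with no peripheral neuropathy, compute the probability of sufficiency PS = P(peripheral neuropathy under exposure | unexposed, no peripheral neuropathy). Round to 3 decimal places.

p₁ = P(outcome | exposed) = 701/3771 = 0.18589
p₀ = P(outcome | unexposed) = 67/2994 = 0.022378
Under exogeneity and monotonicity, PS = (p₁ − p₀) / (1 − p₀).
PS = (0.18589 − 0.022378) / (1 − 0.022378) = 0.16351 / 0.97762 ≈ 0.1673

PS ≈ 0.167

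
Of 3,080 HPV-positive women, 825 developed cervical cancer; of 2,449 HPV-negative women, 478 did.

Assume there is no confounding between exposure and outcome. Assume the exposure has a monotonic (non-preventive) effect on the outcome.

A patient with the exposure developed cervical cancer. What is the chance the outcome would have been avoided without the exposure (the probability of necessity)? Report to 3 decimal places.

PN ≈ 0.271

p₁ = P(outcome | exposed) = 825/3080 = 0.26786
p₀ = P(outcome | unexposed) = 478/2449 = 0.19518
Under exogeneity and monotonicity, PN = (p₁ − p₀) / p₁.
PN = (0.26786 − 0.19518) / 0.26786 = 0.072675 / 0.26786 ≈ 0.2713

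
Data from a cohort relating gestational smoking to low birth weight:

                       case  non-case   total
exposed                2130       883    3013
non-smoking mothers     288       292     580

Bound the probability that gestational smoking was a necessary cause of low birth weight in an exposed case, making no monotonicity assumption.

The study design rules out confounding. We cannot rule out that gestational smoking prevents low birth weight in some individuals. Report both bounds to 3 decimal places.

p₁ = P(outcome | exposed) = 2130/3013 = 0.70694
p₀ = P(outcome | unexposed) = 288/580 = 0.49655
Under exogeneity alone the bounds on PN are max{0,(p₁−p₀)/p₁} ≤ PN ≤ min{1,(1−p₀)/p₁}.
  lower = (p₁ − p₀)/p₁ = 0.21038 / 0.70694 ≈ 0.2976
  upper = min{1, (1 − p₀)/p₁} = 0.50345 / 0.70694 ≈ 0.7122

0.298 ≤ PN ≤ 0.712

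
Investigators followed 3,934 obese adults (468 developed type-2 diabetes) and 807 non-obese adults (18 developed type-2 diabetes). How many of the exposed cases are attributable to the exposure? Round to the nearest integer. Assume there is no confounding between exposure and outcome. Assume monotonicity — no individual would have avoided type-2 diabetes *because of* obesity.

about 380 cases

p₁ = P(outcome | exposed) = 468/3934 = 0.11896
p₀ = P(outcome | unexposed) = 18/807 = 0.022305
PN = (p₁ − p₀)/p₁ = (0.11896 − 0.022305) / 0.11896 ≈ 0.81251.
Attributable cases ≈ PN × (exposed cases) = 0.81251 × 468 ≈ 380.25.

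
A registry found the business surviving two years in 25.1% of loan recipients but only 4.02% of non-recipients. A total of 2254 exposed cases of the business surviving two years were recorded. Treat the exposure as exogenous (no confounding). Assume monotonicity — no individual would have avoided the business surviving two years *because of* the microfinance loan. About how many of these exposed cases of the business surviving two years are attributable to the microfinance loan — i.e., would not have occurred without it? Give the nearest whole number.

about 1893 cases

p₁ = 0.251, p₀ = 0.0402.
PN = (p₁ − p₀)/p₁ = (0.251 − 0.0402) / 0.251 ≈ 0.83984.
Attributable cases ≈ PN × (exposed cases) = 0.83984 × 2254 ≈ 1893.00.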